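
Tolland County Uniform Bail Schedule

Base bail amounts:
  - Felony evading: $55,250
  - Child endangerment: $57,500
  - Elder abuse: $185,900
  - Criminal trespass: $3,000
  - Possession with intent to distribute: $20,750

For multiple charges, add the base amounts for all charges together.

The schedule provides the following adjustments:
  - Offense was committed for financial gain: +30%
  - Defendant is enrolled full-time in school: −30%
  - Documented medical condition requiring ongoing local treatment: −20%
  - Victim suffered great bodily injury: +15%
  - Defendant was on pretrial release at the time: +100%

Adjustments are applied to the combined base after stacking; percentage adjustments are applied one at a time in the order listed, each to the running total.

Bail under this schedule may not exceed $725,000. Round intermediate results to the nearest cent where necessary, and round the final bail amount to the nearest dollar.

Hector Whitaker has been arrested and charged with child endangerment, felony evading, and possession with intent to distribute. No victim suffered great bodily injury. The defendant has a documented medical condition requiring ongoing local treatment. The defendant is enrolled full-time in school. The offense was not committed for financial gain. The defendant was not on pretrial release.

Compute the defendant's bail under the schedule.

Base amounts from the schedule: child endangerment $57,500; felony evading $55,250; possession with intent to distribute $20,750.
Stacking rule: sum of all bases. $57,500 + $55,250 + $20,750 = $133,500.
Defendant is enrolled full-time in school (−30%): $133,500 × 0.7 = $93,450.
Documented medical condition requiring ongoing local treatment (−20%): $93,450 × 0.8 = $74,760.
$74,760 is within the $725,000 maximum.

$74,760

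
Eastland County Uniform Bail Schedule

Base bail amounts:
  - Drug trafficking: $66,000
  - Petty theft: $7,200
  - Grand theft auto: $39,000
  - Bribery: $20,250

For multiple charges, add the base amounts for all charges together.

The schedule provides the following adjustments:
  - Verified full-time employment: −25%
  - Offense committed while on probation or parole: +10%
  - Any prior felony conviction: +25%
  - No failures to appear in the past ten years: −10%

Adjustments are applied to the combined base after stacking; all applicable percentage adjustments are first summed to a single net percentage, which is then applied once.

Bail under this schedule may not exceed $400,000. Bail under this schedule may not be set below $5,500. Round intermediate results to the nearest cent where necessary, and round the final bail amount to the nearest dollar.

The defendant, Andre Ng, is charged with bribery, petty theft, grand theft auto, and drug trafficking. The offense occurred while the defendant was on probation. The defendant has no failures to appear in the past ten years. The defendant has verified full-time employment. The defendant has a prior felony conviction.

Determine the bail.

$132,450

Base amounts from the schedule: bribery $20,250; petty theft $7,200; grand theft auto $39,000; drug trafficking $66,000.
Stacking rule: sum of all bases. $20,250 + $7,200 + $39,000 + $66,000 = $132,450.
Net percentage adjustment: −25% +10% +25% −10% = +0%. $132,450 × 1 = $132,450.
$132,450 is within the $400,000 maximum.
$132,450 is at or above the $5,500 minimum.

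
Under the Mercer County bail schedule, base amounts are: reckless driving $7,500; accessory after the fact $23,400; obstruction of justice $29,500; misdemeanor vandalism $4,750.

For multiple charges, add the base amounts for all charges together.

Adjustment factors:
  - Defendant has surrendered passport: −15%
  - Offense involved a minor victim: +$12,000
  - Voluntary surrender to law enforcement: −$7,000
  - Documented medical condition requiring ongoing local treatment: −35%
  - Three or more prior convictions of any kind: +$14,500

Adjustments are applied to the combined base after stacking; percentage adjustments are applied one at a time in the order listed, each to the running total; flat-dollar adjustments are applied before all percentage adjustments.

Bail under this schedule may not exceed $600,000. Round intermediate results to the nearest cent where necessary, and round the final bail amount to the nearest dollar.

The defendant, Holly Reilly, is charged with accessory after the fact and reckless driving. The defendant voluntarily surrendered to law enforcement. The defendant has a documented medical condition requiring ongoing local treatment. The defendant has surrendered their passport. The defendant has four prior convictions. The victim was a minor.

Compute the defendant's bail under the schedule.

$27,846

Base amounts from the schedule: accessory after the fact $23,400; reckless driving $7,500.
Stacking rule: sum of all bases. $23,400 + $7,500 = $30,900.
Offense involved a minor victim (+$12,000 flat): $30,900 + $12,000 = $42,900.
Voluntary surrender to law enforcement (−$7,000 flat): $42,900 − $7,000 = $35,900.
Three or more prior convictions of any kind (+$14,500 flat): $35,900 + $14,500 = $50,400.
Defendant has surrendered passport (−15%): $50,400 × 0.85 = $42,840.
Documented medical condition requiring ongoing local treatment (−35%): $42,840 × 0.65 = $27,846.
$27,846 is within the $600,000 maximum.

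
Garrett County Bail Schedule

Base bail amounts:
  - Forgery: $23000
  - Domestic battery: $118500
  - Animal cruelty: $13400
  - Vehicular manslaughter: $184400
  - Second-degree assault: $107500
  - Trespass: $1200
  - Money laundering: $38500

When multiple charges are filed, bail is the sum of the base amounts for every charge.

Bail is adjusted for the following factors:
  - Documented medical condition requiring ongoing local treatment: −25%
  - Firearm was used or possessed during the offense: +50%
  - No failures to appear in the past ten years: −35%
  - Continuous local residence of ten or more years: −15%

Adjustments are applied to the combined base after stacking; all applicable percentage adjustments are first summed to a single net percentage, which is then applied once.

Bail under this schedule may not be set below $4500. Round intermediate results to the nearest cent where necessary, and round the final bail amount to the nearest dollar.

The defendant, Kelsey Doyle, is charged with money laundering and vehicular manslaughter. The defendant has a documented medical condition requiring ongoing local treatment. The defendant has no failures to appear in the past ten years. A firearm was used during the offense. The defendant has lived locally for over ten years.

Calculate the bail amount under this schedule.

Base amounts from the schedule: money laundering $38500; vehicular manslaughter $184400.
Stacking rule: sum of all bases. $38500 + $184400 = $222900.
Net percentage adjustment: −25% +50% −35% −15% = −25%. $222900 × 0.75 = $167175.
$167175 is at or above the $4500 minimum.

$167175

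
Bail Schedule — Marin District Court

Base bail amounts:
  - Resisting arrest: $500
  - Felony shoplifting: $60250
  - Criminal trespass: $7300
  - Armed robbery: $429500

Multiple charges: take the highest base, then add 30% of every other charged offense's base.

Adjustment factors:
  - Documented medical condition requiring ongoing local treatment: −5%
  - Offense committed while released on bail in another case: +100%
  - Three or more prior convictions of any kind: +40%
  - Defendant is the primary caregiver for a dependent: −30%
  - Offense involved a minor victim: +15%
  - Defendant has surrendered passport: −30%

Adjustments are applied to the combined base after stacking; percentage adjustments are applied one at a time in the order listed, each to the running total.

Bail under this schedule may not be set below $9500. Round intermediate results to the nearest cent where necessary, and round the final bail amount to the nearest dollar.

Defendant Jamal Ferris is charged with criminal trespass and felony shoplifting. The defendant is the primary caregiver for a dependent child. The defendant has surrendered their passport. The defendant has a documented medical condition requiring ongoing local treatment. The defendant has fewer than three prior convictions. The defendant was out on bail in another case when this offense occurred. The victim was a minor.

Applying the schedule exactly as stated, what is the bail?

$66851

Base amounts from the schedule: criminal trespass $7300; felony shoplifting $60250.
Stacking rule: highest base plus 30% of each additional charge. Highest is felony shoplifting at $60250. Additional: $7300 × 30% = $2190. Combined base = $60250 + $2190 = $62440.
Documented medical condition requiring ongoing local treatment (−5%): $62440 × 0.95 = $59318.
Offense committed while released on bail in another case (+100%): $59318 × 2 = $118636.
Defendant is the primary caregiver for a dependent (−30%): $118636 × 0.7 = $83045.20.
Offense involved a minor victim (+15%): $83045.20 × 1.15 = $95501.98.
Defendant has surrendered passport (−30%): $95501.98 × 0.7 = $66851.39.
$66851.39 is at or above the $9500 minimum.
Rounded to the nearest dollar: $66851.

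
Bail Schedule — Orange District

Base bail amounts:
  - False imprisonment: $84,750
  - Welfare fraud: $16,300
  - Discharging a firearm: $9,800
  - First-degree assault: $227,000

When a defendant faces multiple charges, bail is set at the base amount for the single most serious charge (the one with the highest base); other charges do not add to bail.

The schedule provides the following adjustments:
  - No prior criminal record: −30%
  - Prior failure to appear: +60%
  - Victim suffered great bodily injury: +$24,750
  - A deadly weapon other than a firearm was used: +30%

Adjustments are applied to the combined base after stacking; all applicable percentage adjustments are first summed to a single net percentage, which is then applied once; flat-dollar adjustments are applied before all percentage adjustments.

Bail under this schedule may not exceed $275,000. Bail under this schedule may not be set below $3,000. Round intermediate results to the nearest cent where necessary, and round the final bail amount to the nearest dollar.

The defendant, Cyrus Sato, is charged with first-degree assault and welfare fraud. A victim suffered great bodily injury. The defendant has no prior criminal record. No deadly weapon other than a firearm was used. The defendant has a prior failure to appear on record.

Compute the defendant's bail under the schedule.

$275,000

Base amounts from the schedule: first-degree assault $227,000; welfare fraud $16,300.
Stacking rule: use the highest base only. Highest is first-degree assault at $227,000. Combined base = $227,000.
Victim suffered great bodily injury (+$24,750 flat): $227,000 + $24,750 = $251,750.
Net percentage adjustment: −30% +60% = +30%. $251,750 × 1.3 = $327,275.
Result $327,275 exceeds the maximum of $275,000; bail is capped at $275,000.
$275,000 is at or above the $3,000 minimum.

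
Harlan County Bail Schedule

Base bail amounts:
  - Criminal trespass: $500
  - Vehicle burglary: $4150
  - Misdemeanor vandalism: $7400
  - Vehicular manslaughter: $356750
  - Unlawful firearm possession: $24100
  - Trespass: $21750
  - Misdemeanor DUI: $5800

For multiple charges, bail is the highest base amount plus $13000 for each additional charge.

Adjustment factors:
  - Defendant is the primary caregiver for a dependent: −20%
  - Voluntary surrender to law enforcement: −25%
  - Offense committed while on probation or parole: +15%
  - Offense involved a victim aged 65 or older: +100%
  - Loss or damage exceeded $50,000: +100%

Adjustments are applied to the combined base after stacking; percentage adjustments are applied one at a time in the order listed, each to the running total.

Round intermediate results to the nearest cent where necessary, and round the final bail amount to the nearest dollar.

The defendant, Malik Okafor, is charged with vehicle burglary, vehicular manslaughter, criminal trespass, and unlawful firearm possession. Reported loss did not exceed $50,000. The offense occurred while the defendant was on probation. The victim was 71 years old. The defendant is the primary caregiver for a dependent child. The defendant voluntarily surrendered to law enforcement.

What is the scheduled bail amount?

$546135

Base amounts from the schedule: vehicle burglary $4150; vehicular manslaughter $356750; criminal trespass $500; unlawful firearm possession $24100.
Stacking rule: highest base plus $13000 per additional charge. Highest is vehicular manslaughter at $356750; 3 additional charges → +$39000. Combined base = $395750.
Defendant is the primary caregiver for a dependent (−20%): $395750 × 0.8 = $316600.
Voluntary surrender to law enforcement (−25%): $316600 × 0.75 = $237450.
Offense committed while on probation or parole (+15%): $237450 × 1.15 = $273067.50.
Offense involved a victim aged 65 or older (+100%): $273067.50 × 2 = $546135.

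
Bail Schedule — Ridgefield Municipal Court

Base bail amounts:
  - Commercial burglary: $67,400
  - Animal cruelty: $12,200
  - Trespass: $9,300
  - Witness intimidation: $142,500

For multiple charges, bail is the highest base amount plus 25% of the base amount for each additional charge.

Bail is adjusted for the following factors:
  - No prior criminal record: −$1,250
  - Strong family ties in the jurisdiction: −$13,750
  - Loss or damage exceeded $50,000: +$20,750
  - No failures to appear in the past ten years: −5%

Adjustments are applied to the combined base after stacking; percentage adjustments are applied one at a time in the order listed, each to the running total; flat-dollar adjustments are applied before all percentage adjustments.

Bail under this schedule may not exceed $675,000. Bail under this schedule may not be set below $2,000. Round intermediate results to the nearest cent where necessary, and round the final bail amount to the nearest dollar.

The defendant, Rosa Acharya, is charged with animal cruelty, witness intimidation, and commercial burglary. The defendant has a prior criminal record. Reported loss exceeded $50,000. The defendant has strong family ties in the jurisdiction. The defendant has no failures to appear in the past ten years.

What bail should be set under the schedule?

Base amounts from the schedule: animal cruelty $12,200; witness intimidation $142,500; commercial burglary $67,400.
Stacking rule: highest base plus 25% of each additional charge. Highest is witness intimidation at $142,500. Additional: $12,200 × 25% = $3,050; $67,400 × 25% = $16,850. Combined base = $142,500 + $19,900 = $162,400.
Strong family ties in the jurisdiction (−$13,750 flat): $162,400 − $13,750 = $148,650.
Loss or damage exceeded $50,000 (+$20,750 flat): $148,650 + $20,750 = $169,400.
No failures to appear in the past ten years (−5%): $169,400 × 0.95 = $160,930.
$160,930 is within the $675,000 maximum.
$160,930 is at or above the $2,000 minimum.

$160,930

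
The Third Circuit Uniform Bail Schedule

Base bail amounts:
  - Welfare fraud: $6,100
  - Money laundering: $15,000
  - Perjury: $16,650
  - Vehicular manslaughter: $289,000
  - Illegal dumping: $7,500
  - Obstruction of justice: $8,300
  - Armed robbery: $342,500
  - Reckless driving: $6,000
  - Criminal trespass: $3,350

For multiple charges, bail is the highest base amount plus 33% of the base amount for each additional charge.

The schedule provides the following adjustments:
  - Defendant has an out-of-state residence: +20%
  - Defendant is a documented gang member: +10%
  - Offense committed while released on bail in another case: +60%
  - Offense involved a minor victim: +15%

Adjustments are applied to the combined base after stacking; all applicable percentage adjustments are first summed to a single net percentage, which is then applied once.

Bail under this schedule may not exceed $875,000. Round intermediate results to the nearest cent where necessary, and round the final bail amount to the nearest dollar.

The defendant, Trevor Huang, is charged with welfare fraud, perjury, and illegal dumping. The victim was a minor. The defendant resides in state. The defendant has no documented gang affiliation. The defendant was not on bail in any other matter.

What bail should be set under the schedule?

Base amounts from the schedule: welfare fraud $6,100; perjury $16,650; illegal dumping $7,500.
Stacking rule: highest base plus 33% of each additional charge. Highest is perjury at $16,650. Additional: $6,100 × 33% = $2,013; $7,500 × 33% = $2,475. Combined base = $16,650 + $4,488 = $21,138.
Offense involved a minor victim (+15%): $21,138 × 1.15 = $24,308.70.
$24,308.70 is within the $875,000 maximum.
Rounded to the nearest dollar: $24,309.

$24,309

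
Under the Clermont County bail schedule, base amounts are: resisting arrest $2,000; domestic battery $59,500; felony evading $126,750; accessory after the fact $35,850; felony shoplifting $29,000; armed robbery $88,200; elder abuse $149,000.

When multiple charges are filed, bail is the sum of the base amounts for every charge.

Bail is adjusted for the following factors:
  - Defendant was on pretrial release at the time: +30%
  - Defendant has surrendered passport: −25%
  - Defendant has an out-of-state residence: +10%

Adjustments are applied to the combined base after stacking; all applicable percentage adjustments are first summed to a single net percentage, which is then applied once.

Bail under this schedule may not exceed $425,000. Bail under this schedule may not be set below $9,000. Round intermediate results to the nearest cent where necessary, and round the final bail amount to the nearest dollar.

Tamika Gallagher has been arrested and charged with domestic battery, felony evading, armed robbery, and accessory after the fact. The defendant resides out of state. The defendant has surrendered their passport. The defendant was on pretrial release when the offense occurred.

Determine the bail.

Base amounts from the schedule: domestic battery $59,500; felony evading $126,750; armed robbery $88,200; accessory after the fact $35,850.
Stacking rule: sum of all bases. $59,500 + $126,750 + $88,200 + $35,850 = $310,300.
Net percentage adjustment: +30% −25% +10% = +15%. $310,300 × 1.15 = $356,845.
$356,845 is within the $425,000 maximum.
$356,845 is at or above the $9,000 minimum.

$356,845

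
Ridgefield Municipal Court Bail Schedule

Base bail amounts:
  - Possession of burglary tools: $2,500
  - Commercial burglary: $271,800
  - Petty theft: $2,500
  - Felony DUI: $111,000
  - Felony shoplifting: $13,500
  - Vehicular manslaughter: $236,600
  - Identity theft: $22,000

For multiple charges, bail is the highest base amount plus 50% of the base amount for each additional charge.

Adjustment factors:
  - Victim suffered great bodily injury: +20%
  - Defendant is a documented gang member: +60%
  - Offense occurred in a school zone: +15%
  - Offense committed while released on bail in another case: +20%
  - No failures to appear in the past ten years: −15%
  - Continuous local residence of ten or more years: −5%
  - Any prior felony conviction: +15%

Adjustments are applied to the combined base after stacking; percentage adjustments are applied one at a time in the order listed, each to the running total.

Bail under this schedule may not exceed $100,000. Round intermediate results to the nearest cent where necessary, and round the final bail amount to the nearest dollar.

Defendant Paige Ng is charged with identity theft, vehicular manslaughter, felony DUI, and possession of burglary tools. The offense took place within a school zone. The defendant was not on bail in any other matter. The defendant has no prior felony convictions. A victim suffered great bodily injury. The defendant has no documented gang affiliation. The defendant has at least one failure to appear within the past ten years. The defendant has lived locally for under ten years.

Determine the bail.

$100,000

Base amounts from the schedule: identity theft $22,000; vehicular manslaughter $236,600; felony DUI $111,000; possession of burglary tools $2,500.
Stacking rule: highest base plus 50% of each additional charge. Highest is vehicular manslaughter at $236,600. Additional: $22,000 × 50% = $11,000; $111,000 × 50% = $55,500; $2,500 × 50% = $1,250. Combined base = $236,600 + $67,750 = $304,350.
Victim suffered great bodily injury (+20%): $304,350 × 1.2 = $365,220.
Offense occurred in a school zone (+15%): $365,220 × 1.15 = $420,003.
Result $420,003 exceeds the maximum of $100,000; bail is capped at $100,000.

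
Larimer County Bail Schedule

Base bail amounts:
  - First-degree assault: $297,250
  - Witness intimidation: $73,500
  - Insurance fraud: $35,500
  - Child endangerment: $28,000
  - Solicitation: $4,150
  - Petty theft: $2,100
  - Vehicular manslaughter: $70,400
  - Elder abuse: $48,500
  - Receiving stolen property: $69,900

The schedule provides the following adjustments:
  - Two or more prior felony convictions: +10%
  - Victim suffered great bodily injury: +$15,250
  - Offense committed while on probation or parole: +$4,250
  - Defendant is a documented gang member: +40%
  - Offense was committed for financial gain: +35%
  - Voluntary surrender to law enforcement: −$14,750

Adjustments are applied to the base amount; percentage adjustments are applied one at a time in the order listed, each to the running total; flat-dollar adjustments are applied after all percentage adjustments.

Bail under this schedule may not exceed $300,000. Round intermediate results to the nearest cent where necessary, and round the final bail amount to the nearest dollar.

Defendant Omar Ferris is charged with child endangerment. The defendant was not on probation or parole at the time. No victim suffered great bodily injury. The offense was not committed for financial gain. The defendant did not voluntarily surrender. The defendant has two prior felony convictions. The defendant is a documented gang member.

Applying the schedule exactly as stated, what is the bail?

$43,120

Base amounts from the schedule: child endangerment $28,000.
Single charge. Combined base = $28,000.
Two or more prior felony convictions (+10%): $28,000 × 1.1 = $30,800.
Defendant is a documented gang member (+40%): $30,800 × 1.4 = $43,120.
$43,120 is within the $300,000 maximum.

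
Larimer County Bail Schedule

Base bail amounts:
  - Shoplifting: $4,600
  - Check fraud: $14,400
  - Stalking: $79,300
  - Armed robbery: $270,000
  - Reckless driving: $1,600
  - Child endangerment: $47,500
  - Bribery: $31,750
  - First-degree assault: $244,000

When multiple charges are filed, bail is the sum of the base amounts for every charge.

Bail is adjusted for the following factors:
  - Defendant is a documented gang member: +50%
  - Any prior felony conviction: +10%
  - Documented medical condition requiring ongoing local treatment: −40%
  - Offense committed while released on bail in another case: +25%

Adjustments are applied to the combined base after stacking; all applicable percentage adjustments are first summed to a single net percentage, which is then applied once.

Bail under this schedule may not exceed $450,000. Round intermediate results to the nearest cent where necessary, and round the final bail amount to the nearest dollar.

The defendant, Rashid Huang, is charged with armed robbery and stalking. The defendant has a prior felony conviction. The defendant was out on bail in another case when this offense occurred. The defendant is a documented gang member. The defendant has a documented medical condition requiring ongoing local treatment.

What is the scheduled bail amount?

$450,000

Base amounts from the schedule: armed robbery $270,000; stalking $79,300.
Stacking rule: sum of all bases. $270,000 + $79,300 = $349,300.
Net percentage adjustment: +50% +10% −40% +25% = +45%. $349,300 × 1.45 = $506,485.
Result $506,485 exceeds the maximum of $450,000; bail is capped at $450,000.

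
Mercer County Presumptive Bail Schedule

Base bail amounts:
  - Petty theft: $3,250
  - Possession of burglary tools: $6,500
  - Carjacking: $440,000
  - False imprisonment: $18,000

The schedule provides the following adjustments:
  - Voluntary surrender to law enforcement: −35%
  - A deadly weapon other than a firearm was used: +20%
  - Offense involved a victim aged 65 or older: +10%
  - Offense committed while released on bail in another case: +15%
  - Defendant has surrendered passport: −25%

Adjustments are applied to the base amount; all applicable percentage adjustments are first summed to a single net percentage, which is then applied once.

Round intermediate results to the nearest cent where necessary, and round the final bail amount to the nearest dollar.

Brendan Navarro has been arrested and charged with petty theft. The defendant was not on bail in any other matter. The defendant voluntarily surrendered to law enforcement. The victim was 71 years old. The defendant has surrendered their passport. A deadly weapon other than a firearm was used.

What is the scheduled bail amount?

Base amounts from the schedule: petty theft $3,250.
Single charge. Combined base = $3,250.
Net percentage adjustment: −35% +20% +10% −25% = −30%. $3,250 × 0.7 = $2,275.

$2,275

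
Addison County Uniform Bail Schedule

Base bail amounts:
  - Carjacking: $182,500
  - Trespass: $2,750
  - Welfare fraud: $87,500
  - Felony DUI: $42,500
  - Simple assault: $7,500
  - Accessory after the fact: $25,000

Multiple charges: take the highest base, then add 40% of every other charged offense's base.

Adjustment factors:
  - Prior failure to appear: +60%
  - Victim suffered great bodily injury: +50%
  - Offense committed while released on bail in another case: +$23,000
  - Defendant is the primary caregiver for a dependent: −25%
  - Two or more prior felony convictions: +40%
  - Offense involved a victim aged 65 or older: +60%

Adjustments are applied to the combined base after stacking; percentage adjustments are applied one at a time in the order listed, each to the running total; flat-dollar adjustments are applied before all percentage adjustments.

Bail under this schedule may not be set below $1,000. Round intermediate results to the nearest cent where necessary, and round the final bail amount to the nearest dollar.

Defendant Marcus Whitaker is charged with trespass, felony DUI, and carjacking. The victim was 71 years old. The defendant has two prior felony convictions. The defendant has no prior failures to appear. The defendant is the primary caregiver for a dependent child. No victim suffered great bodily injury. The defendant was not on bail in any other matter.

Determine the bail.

Base amounts from the schedule: trespass $2,750; felony DUI $42,500; carjacking $182,500.
Stacking rule: highest base plus 40% of each additional charge. Highest is carjacking at $182,500. Additional: $2,750 × 40% = $1,100; $42,500 × 40% = $17,000. Combined base = $182,500 + $18,100 = $200,600.
Defendant is the primary caregiver for a dependent (−25%): $200,600 × 0.75 = $150,450.
Two or more prior felony convictions (+40%): $150,450 × 1.4 = $210,630.
Offense involved a victim aged 65 or older (+60%): $210,630 × 1.6 = $337,008.
$337,008 is at or above the $1,000 minimum.

$337,008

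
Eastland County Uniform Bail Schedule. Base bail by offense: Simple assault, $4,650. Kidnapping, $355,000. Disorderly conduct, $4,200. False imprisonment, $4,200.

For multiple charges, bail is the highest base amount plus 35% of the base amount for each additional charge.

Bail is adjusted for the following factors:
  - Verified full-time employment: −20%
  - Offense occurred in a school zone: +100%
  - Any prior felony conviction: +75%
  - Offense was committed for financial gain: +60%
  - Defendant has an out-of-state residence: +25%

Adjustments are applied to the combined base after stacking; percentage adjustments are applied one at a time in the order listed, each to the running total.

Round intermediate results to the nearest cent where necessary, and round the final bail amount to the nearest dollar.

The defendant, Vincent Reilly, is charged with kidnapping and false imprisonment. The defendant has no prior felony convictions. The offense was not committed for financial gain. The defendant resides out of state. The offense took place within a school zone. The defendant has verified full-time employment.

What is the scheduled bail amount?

$712,940

Base amounts from the schedule: kidnapping $355,000; false imprisonment $4,200.
Stacking rule: highest base plus 35% of each additional charge. Highest is kidnapping at $355,000. Additional: $4,200 × 35% = $1,470. Combined base = $355,000 + $1,470 = $356,470.
Verified full-time employment (−20%): $356,470 × 0.8 = $285,176.
Offense occurred in a school zone (+100%): $285,176 × 2 = $570,352.
Defendant has an out-of-state residence (+25%): $570,352 × 1.25 = $712,940.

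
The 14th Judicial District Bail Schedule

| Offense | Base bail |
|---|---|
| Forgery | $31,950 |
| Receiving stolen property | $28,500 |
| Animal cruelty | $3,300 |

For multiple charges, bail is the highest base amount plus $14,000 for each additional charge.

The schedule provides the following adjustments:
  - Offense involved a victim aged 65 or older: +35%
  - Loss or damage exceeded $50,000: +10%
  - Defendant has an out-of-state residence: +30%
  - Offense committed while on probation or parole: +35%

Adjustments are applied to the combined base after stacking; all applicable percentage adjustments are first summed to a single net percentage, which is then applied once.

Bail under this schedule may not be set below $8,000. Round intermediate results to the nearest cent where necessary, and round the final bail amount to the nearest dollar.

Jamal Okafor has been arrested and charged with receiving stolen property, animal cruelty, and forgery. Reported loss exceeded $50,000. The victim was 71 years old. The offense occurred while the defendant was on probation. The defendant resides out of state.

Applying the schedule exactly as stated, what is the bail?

Base amounts from the schedule: receiving stolen property $28,500; animal cruelty $3,300; forgery $31,950.
Stacking rule: highest base plus $14,000 per additional charge. Highest is forgery at $31,950; 2 additional charges → +$28,000. Combined base = $59,950.
Net percentage adjustment: +35% +10% +30% +35% = +110%. $59,950 × 2.1 = $125,895.
$125,895 is at or above the $8,000 minimum.

$125,895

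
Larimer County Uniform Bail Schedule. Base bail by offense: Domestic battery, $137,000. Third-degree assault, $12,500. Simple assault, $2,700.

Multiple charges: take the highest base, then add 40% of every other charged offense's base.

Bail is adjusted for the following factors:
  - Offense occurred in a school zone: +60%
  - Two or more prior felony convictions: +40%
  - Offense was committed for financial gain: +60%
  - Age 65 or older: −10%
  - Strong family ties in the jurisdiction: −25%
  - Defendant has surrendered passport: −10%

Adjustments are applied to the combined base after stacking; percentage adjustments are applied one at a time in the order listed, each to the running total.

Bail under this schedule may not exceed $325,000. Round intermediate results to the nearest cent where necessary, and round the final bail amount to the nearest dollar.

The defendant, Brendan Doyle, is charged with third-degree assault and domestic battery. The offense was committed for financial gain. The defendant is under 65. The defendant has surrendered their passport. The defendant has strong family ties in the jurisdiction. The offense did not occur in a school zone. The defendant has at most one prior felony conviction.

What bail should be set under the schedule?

$153,360

Base amounts from the schedule: third-degree assault $12,500; domestic battery $137,000.
Stacking rule: highest base plus 40% of each additional charge. Highest is domestic battery at $137,000. Additional: $12,500 × 40% = $5,000. Combined base = $137,000 + $5,000 = $142,000.
Offense was committed for financial gain (+60%): $142,000 × 1.6 = $227,200.
Strong family ties in the jurisdiction (−25%): $227,200 × 0.75 = $170,400.
Defendant has surrendered passport (−10%): $170,400 × 0.9 = $153,360.
$153,360 is within the $325,000 maximum.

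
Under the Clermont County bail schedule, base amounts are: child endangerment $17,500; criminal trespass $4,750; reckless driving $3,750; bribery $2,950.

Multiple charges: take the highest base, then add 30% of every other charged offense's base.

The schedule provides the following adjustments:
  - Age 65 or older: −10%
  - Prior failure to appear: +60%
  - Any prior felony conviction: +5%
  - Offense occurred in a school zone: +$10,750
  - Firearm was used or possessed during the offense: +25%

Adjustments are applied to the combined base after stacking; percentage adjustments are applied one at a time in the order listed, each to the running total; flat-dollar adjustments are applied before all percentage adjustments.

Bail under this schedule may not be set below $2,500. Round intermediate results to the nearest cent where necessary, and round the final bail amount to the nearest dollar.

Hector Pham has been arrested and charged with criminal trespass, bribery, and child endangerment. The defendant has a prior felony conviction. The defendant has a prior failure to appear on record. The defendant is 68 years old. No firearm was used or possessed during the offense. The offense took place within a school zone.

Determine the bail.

Base amounts from the schedule: criminal trespass $4,750; bribery $2,950; child endangerment $17,500.
Stacking rule: highest base plus 30% of each additional charge. Highest is child endangerment at $17,500. Additional: $4,750 × 30% = $1,425; $2,950 × 30% = $885. Combined base = $17,500 + $2,310 = $19,810.
Offense occurred in a school zone (+$10,750 flat): $19,810 + $10,750 = $30,560.
Age 65 or older (−10%): $30,560 × 0.9 = $27,504.
Prior failure to appear (+60%): $27,504 × 1.6 = $44,006.40.
Any prior felony conviction (+5%): $44,006.40 × 1.05 = $46,206.72.
$46,206.72 is at or above the $2,500 minimum.
Rounded to the nearest dollar: $46,207.

$46,207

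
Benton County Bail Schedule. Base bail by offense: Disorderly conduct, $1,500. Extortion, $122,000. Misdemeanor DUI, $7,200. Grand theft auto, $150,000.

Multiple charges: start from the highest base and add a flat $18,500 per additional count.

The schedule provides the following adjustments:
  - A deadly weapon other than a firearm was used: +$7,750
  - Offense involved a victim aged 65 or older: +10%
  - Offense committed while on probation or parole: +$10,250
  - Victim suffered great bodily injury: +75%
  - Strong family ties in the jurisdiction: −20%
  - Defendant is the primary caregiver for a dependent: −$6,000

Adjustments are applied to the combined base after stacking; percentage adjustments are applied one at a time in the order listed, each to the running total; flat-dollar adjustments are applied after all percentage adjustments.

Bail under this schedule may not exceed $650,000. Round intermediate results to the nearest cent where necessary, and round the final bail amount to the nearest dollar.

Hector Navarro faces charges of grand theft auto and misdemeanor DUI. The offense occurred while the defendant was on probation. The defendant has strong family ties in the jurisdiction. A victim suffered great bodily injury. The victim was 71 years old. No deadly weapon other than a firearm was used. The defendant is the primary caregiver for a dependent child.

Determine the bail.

Base amounts from the schedule: grand theft auto $150,000; misdemeanor DUI $7,200.
Stacking rule: highest base plus $18,500 per additional charge. Highest is grand theft auto at $150,000; 1 additional charge → +$18,500. Combined base = $168,500.
Offense involved a victim aged 65 or older (+10%): $168,500 × 1.1 = $185,350.
Victim suffered great bodily injury (+75%): $185,350 × 1.75 = $324,362.50.
Strong family ties in the jurisdiction (−20%): $324,362.50 × 0.8 = $259,490.
Offense committed while on probation or parole (+$10,250 flat): $259,490 + $10,250 = $269,740.
Defendant is the primary caregiver for a dependent (−$6,000 flat): $269,740 − $6,000 = $263,740.
$263,740 is within the $650,000 maximum.

$263,740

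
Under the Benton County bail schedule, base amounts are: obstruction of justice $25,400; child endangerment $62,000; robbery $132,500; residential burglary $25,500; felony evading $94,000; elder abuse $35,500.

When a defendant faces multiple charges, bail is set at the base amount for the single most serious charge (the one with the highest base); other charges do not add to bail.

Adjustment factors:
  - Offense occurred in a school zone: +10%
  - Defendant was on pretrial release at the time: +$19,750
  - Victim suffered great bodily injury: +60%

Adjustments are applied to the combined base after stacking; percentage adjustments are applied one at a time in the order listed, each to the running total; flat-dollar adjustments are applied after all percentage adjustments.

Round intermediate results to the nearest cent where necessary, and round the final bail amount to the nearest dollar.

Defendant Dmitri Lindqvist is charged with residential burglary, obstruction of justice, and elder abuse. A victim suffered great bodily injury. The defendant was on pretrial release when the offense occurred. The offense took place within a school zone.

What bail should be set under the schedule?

$82,230

Base amounts from the schedule: residential burglary $25,500; obstruction of justice $25,400; elder abuse $35,500.
Stacking rule: use the highest base only. Highest is elder abuse at $35,500. Combined base = $35,500.
Offense occurred in a school zone (+10%): $35,500 × 1.1 = $39,050.
Victim suffered great bodily injury (+60%): $39,050 × 1.6 = $62,480.
Defendant was on pretrial release at the time (+$19,750 flat): $62,480 + $19,750 = $82,230.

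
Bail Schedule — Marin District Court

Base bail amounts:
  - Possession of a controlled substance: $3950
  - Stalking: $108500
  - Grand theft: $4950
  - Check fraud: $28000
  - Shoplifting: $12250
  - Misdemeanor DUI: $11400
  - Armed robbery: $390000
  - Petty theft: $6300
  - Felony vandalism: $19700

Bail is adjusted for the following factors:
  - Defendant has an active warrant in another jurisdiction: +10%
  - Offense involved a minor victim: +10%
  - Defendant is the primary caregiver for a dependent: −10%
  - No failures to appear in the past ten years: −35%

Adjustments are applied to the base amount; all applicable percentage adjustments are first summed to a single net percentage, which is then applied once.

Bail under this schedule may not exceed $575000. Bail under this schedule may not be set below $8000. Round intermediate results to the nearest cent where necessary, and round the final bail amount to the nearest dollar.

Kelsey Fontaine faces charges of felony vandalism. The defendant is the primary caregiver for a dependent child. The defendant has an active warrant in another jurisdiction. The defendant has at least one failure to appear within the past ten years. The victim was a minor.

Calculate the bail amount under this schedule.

Base amounts from the schedule: felony vandalism $19700.
Single charge. Combined base = $19700.
Net percentage adjustment: +10% +10% −10% = +10%. $19700 × 1.1 = $21670.
$21670 is within the $575000 maximum.
$21670 is at or above the $8000 minimum.

$21670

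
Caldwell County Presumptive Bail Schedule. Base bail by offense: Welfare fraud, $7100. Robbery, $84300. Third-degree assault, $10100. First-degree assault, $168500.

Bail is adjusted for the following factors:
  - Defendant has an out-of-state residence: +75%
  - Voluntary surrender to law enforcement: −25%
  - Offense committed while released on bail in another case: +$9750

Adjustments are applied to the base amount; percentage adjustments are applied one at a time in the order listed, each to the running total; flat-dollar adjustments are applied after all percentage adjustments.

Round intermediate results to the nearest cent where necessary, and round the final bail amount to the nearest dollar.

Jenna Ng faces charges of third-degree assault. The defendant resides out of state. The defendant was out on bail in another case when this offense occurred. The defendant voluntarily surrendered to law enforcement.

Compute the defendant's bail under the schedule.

$23006

Base amounts from the schedule: third-degree assault $10100.
Single charge. Combined base = $10100.
Defendant has an out-of-state residence (+75%): $10100 × 1.75 = $17675.
Voluntary surrender to law enforcement (−25%): $17675 × 0.75 = $13256.25.
Offense committed while released on bail in another case (+$9750 flat): $13256.25 + $9750 = $23006.25.
Rounded to the nearest dollar: $23006.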